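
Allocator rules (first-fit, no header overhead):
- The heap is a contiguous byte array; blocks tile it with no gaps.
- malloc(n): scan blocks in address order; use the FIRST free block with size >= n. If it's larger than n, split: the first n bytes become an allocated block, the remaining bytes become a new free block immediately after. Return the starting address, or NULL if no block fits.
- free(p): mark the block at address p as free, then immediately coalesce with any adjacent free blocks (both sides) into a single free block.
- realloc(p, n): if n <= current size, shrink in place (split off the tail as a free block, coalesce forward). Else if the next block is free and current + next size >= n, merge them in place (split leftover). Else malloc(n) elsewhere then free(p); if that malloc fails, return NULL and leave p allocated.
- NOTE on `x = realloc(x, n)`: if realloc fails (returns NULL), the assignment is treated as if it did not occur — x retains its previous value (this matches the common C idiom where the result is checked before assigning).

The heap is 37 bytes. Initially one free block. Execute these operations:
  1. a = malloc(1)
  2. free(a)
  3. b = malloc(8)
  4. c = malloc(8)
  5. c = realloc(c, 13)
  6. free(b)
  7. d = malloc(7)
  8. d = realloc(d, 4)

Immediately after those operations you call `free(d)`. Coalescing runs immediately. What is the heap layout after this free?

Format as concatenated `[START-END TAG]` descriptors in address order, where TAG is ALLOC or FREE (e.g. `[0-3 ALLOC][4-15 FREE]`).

Answer: [0-7 FREE][8-20 ALLOC][21-36 FREE]

Derivation:
Op 1: a = malloc(1) -> a = 0; heap: [0-0 ALLOC][1-36 FREE]
Op 2: free(a) -> (freed a); heap: [0-36 FREE]
Op 3: b = malloc(8) -> b = 0; heap: [0-7 ALLOC][8-36 FREE]
Op 4: c = malloc(8) -> c = 8; heap: [0-7 ALLOC][8-15 ALLOC][16-36 FREE]
Op 5: c = realloc(c, 13) -> c = 8; heap: [0-7 ALLOC][8-20 ALLOC][21-36 FREE]
Op 6: free(b) -> (freed b); heap: [0-7 FREE][8-20 ALLOC][21-36 FREE]
Op 7: d = malloc(7) -> d = 0; heap: [0-6 ALLOC][7-7 FREE][8-20 ALLOC][21-36 FREE]
Op 8: d = realloc(d, 4) -> d = 0; heap: [0-3 ALLOC][4-7 FREE][8-20 ALLOC][21-36 FREE]
free(d): d = 0 -> block [0-3 ALLOC]; mark free, coalesce with adjacent free neighbors -> [0-7 FREE][8-20 ALLOC][21-36 FREE]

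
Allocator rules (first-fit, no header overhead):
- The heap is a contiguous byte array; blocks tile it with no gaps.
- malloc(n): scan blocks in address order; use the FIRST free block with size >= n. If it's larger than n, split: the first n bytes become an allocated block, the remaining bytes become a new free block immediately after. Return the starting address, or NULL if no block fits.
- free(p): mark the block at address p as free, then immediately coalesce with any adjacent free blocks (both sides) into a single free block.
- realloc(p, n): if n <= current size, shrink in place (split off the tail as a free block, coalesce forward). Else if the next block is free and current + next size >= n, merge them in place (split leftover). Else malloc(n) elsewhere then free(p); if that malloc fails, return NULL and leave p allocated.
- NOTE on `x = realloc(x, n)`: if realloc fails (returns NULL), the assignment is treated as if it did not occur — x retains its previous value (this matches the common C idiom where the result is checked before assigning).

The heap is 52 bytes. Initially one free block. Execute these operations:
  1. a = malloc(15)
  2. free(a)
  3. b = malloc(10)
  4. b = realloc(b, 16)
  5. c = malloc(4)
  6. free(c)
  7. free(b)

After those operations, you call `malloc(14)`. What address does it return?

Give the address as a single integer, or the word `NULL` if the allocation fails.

Op 1: a = malloc(15) -> a = 0; heap: [0-14 ALLOC][15-51 FREE]
Op 2: free(a) -> (freed a); heap: [0-51 FREE]
Op 3: b = malloc(10) -> b = 0; heap: [0-9 ALLOC][10-51 FREE]
Op 4: b = realloc(b, 16) -> b = 0; heap: [0-15 ALLOC][16-51 FREE]
Op 5: c = malloc(4) -> c = 16; heap: [0-15 ALLOC][16-19 ALLOC][20-51 FREE]
Op 6: free(c) -> (freed c); heap: [0-15 ALLOC][16-51 FREE]
Op 7: free(b) -> (freed b); heap: [0-51 FREE]
malloc(14): first-fit scan over [0-51 FREE] -> 0

Answer: 0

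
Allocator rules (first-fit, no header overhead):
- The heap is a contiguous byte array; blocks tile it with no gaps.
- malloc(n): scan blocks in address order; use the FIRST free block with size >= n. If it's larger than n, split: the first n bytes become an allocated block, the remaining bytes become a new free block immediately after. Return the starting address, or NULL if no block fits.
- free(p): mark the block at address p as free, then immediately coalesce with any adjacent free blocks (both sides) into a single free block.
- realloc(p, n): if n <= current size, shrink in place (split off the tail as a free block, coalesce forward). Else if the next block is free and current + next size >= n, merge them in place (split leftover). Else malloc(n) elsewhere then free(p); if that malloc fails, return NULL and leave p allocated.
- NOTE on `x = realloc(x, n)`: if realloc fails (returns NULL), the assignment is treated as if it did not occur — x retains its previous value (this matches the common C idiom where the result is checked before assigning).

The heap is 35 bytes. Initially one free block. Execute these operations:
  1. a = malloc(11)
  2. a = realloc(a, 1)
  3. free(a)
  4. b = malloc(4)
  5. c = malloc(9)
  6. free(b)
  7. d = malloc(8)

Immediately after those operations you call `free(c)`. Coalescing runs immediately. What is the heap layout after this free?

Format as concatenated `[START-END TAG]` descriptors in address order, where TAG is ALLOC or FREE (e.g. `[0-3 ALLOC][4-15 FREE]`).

Op 1: a = malloc(11) -> a = 0; heap: [0-10 ALLOC][11-34 FREE]
Op 2: a = realloc(a, 1) -> a = 0; heap: [0-0 ALLOC][1-34 FREE]
Op 3: free(a) -> (freed a); heap: [0-34 FREE]
Op 4: b = malloc(4) -> b = 0; heap: [0-3 ALLOC][4-34 FREE]
Op 5: c = malloc(9) -> c = 4; heap: [0-3 ALLOC][4-12 ALLOC][13-34 FREE]
Op 6: free(b) -> (freed b); heap: [0-3 FREE][4-12 ALLOC][13-34 FREE]
Op 7: d = malloc(8) -> d = 13; heap: [0-3 FREE][4-12 ALLOC][13-20 ALLOC][21-34 FREE]
free(c): c = 4 -> block [4-12 ALLOC]; mark free, coalesce with adjacent free neighbors -> [0-12 FREE][13-20 ALLOC][21-34 FREE]

Answer: [0-12 FREE][13-20 ALLOC][21-34 FREE]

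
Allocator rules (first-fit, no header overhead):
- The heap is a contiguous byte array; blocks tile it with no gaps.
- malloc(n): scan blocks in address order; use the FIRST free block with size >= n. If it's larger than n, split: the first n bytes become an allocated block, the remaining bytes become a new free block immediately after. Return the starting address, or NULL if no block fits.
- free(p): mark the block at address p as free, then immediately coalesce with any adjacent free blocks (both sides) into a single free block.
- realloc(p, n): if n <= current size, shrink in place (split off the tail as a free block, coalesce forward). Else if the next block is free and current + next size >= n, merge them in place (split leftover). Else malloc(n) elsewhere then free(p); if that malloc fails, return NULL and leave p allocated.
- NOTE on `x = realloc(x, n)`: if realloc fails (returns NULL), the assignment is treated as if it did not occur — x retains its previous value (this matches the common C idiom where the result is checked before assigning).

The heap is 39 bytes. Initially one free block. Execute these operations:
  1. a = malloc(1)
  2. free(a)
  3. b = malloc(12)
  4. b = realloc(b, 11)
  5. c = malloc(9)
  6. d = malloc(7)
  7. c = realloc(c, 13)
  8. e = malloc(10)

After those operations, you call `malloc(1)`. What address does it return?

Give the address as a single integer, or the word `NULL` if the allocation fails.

Op 1: a = malloc(1) -> a = 0; heap: [0-0 ALLOC][1-38 FREE]
Op 2: free(a) -> (freed a); heap: [0-38 FREE]
Op 3: b = malloc(12) -> b = 0; heap: [0-11 ALLOC][12-38 FREE]
Op 4: b = realloc(b, 11) -> b = 0; heap: [0-10 ALLOC][11-38 FREE]
Op 5: c = malloc(9) -> c = 11; heap: [0-10 ALLOC][11-19 ALLOC][20-38 FREE]
Op 6: d = malloc(7) -> d = 20; heap: [0-10 ALLOC][11-19 ALLOC][20-26 ALLOC][27-38 FREE]
Op 7: c = realloc(c, 13) -> NULL (c unchanged); heap: [0-10 ALLOC][11-19 ALLOC][20-26 ALLOC][27-38 FREE]
Op 8: e = malloc(10) -> e = 27; heap: [0-10 ALLOC][11-19 ALLOC][20-26 ALLOC][27-36 ALLOC][37-38 FREE]
malloc(1): first-fit scan over [0-10 ALLOC][11-19 ALLOC][20-26 ALLOC][27-36 ALLOC][37-38 FREE] -> 37

Answer: 37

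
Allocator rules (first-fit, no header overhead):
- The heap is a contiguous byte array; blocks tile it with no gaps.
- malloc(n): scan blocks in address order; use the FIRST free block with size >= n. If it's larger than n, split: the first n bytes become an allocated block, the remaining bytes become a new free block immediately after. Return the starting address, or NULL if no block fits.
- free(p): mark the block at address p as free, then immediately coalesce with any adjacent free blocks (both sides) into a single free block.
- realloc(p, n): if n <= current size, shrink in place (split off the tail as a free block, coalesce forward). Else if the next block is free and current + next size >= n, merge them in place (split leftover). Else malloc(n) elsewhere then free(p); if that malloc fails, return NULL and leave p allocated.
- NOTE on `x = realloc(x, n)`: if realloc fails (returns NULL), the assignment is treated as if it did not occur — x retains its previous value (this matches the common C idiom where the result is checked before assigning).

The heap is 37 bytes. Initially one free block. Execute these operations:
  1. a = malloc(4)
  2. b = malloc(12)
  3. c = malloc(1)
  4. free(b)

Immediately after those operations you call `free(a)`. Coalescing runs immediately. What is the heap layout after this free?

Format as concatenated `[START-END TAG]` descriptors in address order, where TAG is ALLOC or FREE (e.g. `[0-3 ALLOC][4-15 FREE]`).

Op 1: a = malloc(4) -> a = 0; heap: [0-3 ALLOC][4-36 FREE]
Op 2: b = malloc(12) -> b = 4; heap: [0-3 ALLOC][4-15 ALLOC][16-36 FREE]
Op 3: c = malloc(1) -> c = 16; heap: [0-3 ALLOC][4-15 ALLOC][16-16 ALLOC][17-36 FREE]
Op 4: free(b) -> (freed b); heap: [0-3 ALLOC][4-15 FREE][16-16 ALLOC][17-36 FREE]
free(a): a = 0 -> block [0-3 ALLOC]; mark free, coalesce with adjacent free neighbors -> [0-15 FREE][16-16 ALLOC][17-36 FREE]

Answer: [0-15 FREE][16-16 ALLOC][17-36 FREE]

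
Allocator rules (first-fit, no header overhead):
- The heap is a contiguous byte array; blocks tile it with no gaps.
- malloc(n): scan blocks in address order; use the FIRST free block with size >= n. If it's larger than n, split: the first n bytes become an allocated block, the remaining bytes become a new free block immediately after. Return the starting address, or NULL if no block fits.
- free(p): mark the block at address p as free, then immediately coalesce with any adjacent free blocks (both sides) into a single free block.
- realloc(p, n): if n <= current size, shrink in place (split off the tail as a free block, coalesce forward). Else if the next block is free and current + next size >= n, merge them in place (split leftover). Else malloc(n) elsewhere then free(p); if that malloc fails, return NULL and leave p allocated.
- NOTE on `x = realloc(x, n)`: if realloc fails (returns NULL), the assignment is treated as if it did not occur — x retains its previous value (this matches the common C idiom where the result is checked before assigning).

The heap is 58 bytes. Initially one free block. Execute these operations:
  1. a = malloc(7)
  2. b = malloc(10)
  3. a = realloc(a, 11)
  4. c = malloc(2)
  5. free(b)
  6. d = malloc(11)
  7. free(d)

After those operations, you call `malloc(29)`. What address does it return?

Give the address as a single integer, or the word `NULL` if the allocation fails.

Answer: 28

Derivation:
Op 1: a = malloc(7) -> a = 0; heap: [0-6 ALLOC][7-57 FREE]
Op 2: b = malloc(10) -> b = 7; heap: [0-6 ALLOC][7-16 ALLOC][17-57 FREE]
Op 3: a = realloc(a, 11) -> a = 17; heap: [0-6 FREE][7-16 ALLOC][17-27 ALLOC][28-57 FREE]
Op 4: c = malloc(2) -> c = 0; heap: [0-1 ALLOC][2-6 FREE][7-16 ALLOC][17-27 ALLOC][28-57 FREE]
Op 5: free(b) -> (freed b); heap: [0-1 ALLOC][2-16 FREE][17-27 ALLOC][28-57 FREE]
Op 6: d = malloc(11) -> d = 2; heap: [0-1 ALLOC][2-12 ALLOC][13-16 FREE][17-27 ALLOC][28-57 FREE]
Op 7: free(d) -> (freed d); heap: [0-1 ALLOC][2-16 FREE][17-27 ALLOC][28-57 FREE]
malloc(29): first-fit scan over [0-1 ALLOC][2-16 FREE][17-27 ALLOC][28-57 FREE] -> 28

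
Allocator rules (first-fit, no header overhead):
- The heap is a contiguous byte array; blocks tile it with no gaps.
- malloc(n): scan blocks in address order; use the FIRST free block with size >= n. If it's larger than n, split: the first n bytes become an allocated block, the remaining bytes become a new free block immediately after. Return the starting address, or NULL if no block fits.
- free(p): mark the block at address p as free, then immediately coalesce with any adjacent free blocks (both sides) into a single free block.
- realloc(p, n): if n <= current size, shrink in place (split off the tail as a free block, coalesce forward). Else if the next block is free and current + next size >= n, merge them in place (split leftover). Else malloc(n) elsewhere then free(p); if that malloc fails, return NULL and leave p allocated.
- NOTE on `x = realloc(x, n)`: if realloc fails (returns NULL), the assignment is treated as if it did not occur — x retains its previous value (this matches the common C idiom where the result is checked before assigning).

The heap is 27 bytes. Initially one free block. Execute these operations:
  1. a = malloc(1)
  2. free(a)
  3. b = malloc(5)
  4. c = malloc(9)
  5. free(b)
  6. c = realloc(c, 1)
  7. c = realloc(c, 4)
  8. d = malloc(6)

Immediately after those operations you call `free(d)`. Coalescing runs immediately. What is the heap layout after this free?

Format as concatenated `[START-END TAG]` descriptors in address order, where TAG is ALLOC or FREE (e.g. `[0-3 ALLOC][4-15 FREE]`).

Answer: [0-4 FREE][5-8 ALLOC][9-26 FREE]

Derivation:
Op 1: a = malloc(1) -> a = 0; heap: [0-0 ALLOC][1-26 FREE]
Op 2: free(a) -> (freed a); heap: [0-26 FREE]
Op 3: b = malloc(5) -> b = 0; heap: [0-4 ALLOC][5-26 FREE]
Op 4: c = malloc(9) -> c = 5; heap: [0-4 ALLOC][5-13 ALLOC][14-26 FREE]
Op 5: free(b) -> (freed b); heap: [0-4 FREE][5-13 ALLOC][14-26 FREE]
Op 6: c = realloc(c, 1) -> c = 5; heap: [0-4 FREE][5-5 ALLOC][6-26 FREE]
Op 7: c = realloc(c, 4) -> c = 5; heap: [0-4 FREE][5-8 ALLOC][9-26 FREE]
Op 8: d = malloc(6) -> d = 9; heap: [0-4 FREE][5-8 ALLOC][9-14 ALLOC][15-26 FREE]
free(d): d = 9 -> block [9-14 ALLOC]; mark free, coalesce with adjacent free neighbors -> [0-4 FREE][5-8 ALLOC][9-26 FREE]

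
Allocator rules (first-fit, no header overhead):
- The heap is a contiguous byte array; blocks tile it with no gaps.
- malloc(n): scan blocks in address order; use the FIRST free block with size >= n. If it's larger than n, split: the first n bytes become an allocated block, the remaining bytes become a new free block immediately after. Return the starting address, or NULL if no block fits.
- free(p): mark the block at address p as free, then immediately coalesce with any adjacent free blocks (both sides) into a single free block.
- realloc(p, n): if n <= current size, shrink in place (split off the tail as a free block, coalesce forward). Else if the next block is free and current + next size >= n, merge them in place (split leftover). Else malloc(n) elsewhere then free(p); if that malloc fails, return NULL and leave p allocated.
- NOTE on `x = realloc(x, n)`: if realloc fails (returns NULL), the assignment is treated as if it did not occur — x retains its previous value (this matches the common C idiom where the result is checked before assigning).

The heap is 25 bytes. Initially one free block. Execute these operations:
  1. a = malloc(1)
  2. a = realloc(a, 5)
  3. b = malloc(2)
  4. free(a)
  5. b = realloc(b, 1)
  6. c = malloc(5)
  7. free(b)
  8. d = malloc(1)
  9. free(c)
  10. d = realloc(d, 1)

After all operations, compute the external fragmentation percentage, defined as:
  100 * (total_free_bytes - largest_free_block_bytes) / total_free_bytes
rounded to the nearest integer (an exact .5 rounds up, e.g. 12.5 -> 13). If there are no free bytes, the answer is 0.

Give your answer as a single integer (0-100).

Op 1: a = malloc(1) -> a = 0; heap: [0-0 ALLOC][1-24 FREE]
Op 2: a = realloc(a, 5) -> a = 0; heap: [0-4 ALLOC][5-24 FREE]
Op 3: b = malloc(2) -> b = 5; heap: [0-4 ALLOC][5-6 ALLOC][7-24 FREE]
Op 4: free(a) -> (freed a); heap: [0-4 FREE][5-6 ALLOC][7-24 FREE]
Op 5: b = realloc(b, 1) -> b = 5; heap: [0-4 FREE][5-5 ALLOC][6-24 FREE]
Op 6: c = malloc(5) -> c = 0; heap: [0-4 ALLOC][5-5 ALLOC][6-24 FREE]
Op 7: free(b) -> (freed b); heap: [0-4 ALLOC][5-24 FREE]
Op 8: d = malloc(1) -> d = 5; heap: [0-4 ALLOC][5-5 ALLOC][6-24 FREE]
Op 9: free(c) -> (freed c); heap: [0-4 FREE][5-5 ALLOC][6-24 FREE]
Op 10: d = realloc(d, 1) -> d = 5; heap: [0-4 FREE][5-5 ALLOC][6-24 FREE]
Free blocks: [5 19] total_free=24 largest=19 -> 100*(24-19)/24 = 500/24 ≈ 20.833 -> rounds to 21

Answer: 21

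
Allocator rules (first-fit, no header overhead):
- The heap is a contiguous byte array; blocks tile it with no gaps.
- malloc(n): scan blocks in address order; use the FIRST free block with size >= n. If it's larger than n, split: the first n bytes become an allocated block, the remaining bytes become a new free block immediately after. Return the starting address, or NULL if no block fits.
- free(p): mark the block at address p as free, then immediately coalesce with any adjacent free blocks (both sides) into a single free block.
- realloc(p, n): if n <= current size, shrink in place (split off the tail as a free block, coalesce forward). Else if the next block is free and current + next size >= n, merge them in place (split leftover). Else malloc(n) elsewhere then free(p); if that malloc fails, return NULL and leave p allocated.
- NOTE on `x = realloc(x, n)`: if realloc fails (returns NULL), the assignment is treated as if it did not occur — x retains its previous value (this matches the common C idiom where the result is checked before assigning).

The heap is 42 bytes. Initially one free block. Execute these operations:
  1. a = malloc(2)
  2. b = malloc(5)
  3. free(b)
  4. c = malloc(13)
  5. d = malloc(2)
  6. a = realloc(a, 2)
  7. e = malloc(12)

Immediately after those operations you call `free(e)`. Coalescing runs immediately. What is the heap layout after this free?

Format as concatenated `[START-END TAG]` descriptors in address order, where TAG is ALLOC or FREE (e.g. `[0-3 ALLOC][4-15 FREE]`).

Op 1: a = malloc(2) -> a = 0; heap: [0-1 ALLOC][2-41 FREE]
Op 2: b = malloc(5) -> b = 2; heap: [0-1 ALLOC][2-6 ALLOC][7-41 FREE]
Op 3: free(b) -> (freed b); heap: [0-1 ALLOC][2-41 FREE]
Op 4: c = malloc(13) -> c = 2; heap: [0-1 ALLOC][2-14 ALLOC][15-41 FREE]
Op 5: d = malloc(2) -> d = 15; heap: [0-1 ALLOC][2-14 ALLOC][15-16 ALLOC][17-41 FREE]
Op 6: a = realloc(a, 2) -> a = 0; heap: [0-1 ALLOC][2-14 ALLOC][15-16 ALLOC][17-41 FREE]
Op 7: e = malloc(12) -> e = 17; heap: [0-1 ALLOC][2-14 ALLOC][15-16 ALLOC][17-28 ALLOC][29-41 FREE]
free(e): e = 17 -> block [17-28 ALLOC]; mark free, coalesce with adjacent free neighbors -> [0-1 ALLOC][2-14 ALLOC][15-16 ALLOC][17-41 FREE]

Answer: [0-1 ALLOC][2-14 ALLOC][15-16 ALLOC][17-41 FREE]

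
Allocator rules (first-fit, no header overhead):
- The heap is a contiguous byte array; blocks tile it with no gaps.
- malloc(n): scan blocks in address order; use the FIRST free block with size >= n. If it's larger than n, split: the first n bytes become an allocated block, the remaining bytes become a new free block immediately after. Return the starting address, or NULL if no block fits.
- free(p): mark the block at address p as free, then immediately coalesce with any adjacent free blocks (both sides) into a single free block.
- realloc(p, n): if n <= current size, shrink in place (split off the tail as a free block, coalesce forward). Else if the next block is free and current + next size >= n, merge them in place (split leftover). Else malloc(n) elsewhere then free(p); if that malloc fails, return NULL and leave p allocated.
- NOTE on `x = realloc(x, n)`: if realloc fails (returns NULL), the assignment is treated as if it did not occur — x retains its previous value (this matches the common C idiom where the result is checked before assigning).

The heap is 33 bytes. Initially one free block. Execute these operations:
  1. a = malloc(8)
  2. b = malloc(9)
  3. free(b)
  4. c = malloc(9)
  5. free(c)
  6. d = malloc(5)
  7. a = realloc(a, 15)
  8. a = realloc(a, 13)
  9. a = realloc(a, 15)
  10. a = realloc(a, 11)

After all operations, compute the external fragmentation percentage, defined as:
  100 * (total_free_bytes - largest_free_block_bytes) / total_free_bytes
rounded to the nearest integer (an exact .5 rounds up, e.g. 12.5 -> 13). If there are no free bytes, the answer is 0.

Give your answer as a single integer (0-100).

Op 1: a = malloc(8) -> a = 0; heap: [0-7 ALLOC][8-32 FREE]
Op 2: b = malloc(9) -> b = 8; heap: [0-7 ALLOC][8-16 ALLOC][17-32 FREE]
Op 3: free(b) -> (freed b); heap: [0-7 ALLOC][8-32 FREE]
Op 4: c = malloc(9) -> c = 8; heap: [0-7 ALLOC][8-16 ALLOC][17-32 FREE]
Op 5: free(c) -> (freed c); heap: [0-7 ALLOC][8-32 FREE]
Op 6: d = malloc(5) -> d = 8; heap: [0-7 ALLOC][8-12 ALLOC][13-32 FREE]
Op 7: a = realloc(a, 15) -> a = 13; heap: [0-7 FREE][8-12 ALLOC][13-27 ALLOC][28-32 FREE]
Op 8: a = realloc(a, 13) -> a = 13; heap: [0-7 FREE][8-12 ALLOC][13-25 ALLOC][26-32 FREE]
Op 9: a = realloc(a, 15) -> a = 13; heap: [0-7 FREE][8-12 ALLOC][13-27 ALLOC][28-32 FREE]
Op 10: a = realloc(a, 11) -> a = 13; heap: [0-7 FREE][8-12 ALLOC][13-23 ALLOC][24-32 FREE]
Free blocks: [8 9] total_free=17 largest=9 -> 100*(17-9)/17 = 800/17 ≈ 47.059 -> rounds to 47

Answer: 47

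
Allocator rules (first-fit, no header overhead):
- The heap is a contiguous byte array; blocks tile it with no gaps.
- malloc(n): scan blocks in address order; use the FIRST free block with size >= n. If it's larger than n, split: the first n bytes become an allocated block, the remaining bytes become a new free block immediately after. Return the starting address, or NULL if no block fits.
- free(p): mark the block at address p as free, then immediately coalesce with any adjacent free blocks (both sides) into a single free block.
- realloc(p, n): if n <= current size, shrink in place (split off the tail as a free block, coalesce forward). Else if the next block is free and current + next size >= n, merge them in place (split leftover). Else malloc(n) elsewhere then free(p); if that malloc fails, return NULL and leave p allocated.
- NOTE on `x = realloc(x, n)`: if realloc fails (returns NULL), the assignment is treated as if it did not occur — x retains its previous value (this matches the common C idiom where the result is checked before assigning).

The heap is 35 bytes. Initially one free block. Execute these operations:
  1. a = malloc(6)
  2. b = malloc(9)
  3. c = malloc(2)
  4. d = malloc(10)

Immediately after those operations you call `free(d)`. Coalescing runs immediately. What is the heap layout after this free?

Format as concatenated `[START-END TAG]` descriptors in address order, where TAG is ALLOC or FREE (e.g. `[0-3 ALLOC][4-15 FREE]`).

Answer: [0-5 ALLOC][6-14 ALLOC][15-16 ALLOC][17-34 FREE]

Derivation:
Op 1: a = malloc(6) -> a = 0; heap: [0-5 ALLOC][6-34 FREE]
Op 2: b = malloc(9) -> b = 6; heap: [0-5 ALLOC][6-14 ALLOC][15-34 FREE]
Op 3: c = malloc(2) -> c = 15; heap: [0-5 ALLOC][6-14 ALLOC][15-16 ALLOC][17-34 FREE]
Op 4: d = malloc(10) -> d = 17; heap: [0-5 ALLOC][6-14 ALLOC][15-16 ALLOC][17-26 ALLOC][27-34 FREE]
free(d): d = 17 -> block [17-26 ALLOC]; mark free, coalesce with adjacent free neighbors -> [0-5 ALLOC][6-14 ALLOC][15-16 ALLOC][17-34 FREE]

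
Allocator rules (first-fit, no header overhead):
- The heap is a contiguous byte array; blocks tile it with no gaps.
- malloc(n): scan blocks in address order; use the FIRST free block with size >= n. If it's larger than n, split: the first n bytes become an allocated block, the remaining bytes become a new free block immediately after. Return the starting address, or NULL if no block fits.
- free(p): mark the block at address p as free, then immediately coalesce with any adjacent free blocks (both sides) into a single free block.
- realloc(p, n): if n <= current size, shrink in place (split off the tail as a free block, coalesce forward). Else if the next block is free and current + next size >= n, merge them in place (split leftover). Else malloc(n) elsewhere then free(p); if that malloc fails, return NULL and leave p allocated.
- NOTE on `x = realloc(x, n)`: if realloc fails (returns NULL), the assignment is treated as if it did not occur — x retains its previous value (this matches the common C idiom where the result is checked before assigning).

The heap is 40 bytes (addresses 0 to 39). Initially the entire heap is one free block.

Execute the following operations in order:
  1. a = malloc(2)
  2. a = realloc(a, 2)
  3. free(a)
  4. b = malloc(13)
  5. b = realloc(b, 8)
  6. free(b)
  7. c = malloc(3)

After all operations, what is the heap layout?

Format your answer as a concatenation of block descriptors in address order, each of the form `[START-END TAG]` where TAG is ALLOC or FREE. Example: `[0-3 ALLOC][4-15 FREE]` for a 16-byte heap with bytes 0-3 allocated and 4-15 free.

Op 1: a = malloc(2) -> a = 0; heap: [0-1 ALLOC][2-39 FREE]
Op 2: a = realloc(a, 2) -> a = 0; heap: [0-1 ALLOC][2-39 FREE]
Op 3: free(a) -> (freed a); heap: [0-39 FREE]
Op 4: b = malloc(13) -> b = 0; heap: [0-12 ALLOC][13-39 FREE]
Op 5: b = realloc(b, 8) -> b = 0; heap: [0-7 ALLOC][8-39 FREE]
Op 6: free(b) -> (freed b); heap: [0-39 FREE]
Op 7: c = malloc(3) -> c = 0; heap: [0-2 ALLOC][3-39 FREE]

Answer: [0-2 ALLOC][3-39 FREE]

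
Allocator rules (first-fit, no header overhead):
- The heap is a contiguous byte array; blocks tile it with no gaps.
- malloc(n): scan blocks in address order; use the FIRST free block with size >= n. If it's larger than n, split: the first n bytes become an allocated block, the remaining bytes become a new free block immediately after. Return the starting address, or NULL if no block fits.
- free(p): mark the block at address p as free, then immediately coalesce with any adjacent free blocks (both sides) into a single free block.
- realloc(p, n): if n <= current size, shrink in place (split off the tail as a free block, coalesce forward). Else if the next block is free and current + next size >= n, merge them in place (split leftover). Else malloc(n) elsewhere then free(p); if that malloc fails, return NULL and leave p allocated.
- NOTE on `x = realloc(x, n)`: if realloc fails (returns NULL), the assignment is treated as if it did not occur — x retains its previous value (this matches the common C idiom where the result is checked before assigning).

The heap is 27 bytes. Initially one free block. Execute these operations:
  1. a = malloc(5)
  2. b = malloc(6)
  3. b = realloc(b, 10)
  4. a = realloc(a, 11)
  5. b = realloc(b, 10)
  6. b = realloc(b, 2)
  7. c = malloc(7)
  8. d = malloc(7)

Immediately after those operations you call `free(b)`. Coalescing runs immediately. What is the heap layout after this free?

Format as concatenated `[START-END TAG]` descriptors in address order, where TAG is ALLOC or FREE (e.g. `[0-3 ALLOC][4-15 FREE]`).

Op 1: a = malloc(5) -> a = 0; heap: [0-4 ALLOC][5-26 FREE]
Op 2: b = malloc(6) -> b = 5; heap: [0-4 ALLOC][5-10 ALLOC][11-26 FREE]
Op 3: b = realloc(b, 10) -> b = 5; heap: [0-4 ALLOC][5-14 ALLOC][15-26 FREE]
Op 4: a = realloc(a, 11) -> a = 15; heap: [0-4 FREE][5-14 ALLOC][15-25 ALLOC][26-26 FREE]
Op 5: b = realloc(b, 10) -> b = 5; heap: [0-4 FREE][5-14 ALLOC][15-25 ALLOC][26-26 FREE]
Op 6: b = realloc(b, 2) -> b = 5; heap: [0-4 FREE][5-6 ALLOC][7-14 FREE][15-25 ALLOC][26-26 FREE]
Op 7: c = malloc(7) -> c = 7; heap: [0-4 FREE][5-6 ALLOC][7-13 ALLOC][14-14 FREE][15-25 ALLOC][26-26 FREE]
Op 8: d = malloc(7) -> d = NULL; heap: [0-4 FREE][5-6 ALLOC][7-13 ALLOC][14-14 FREE][15-25 ALLOC][26-26 FREE]
free(b): b = 5 -> block [5-6 ALLOC]; mark free, coalesce with adjacent free neighbors -> [0-6 FREE][7-13 ALLOC][14-14 FREE][15-25 ALLOC][26-26 FREE]

Answer: [0-6 FREE][7-13 ALLOC][14-14 FREE][15-25 ALLOC][26-26 FREE]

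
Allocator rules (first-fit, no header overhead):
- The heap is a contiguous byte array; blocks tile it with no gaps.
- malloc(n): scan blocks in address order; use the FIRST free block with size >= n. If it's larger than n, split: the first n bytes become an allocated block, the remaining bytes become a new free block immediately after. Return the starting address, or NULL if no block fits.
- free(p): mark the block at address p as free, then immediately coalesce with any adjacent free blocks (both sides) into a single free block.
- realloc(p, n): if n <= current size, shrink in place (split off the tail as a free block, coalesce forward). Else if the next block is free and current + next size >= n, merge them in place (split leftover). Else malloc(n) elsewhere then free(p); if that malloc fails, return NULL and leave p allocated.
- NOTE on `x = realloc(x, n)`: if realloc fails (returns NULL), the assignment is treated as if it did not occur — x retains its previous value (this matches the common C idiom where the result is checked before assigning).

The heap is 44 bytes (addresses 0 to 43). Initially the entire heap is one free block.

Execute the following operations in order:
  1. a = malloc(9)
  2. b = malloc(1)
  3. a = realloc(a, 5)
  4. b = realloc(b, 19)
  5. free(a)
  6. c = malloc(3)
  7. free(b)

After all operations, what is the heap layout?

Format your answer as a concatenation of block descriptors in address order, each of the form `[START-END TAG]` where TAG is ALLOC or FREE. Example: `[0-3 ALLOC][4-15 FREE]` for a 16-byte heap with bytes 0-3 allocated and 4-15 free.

Op 1: a = malloc(9) -> a = 0; heap: [0-8 ALLOC][9-43 FREE]
Op 2: b = malloc(1) -> b = 9; heap: [0-8 ALLOC][9-9 ALLOC][10-43 FREE]
Op 3: a = realloc(a, 5) -> a = 0; heap: [0-4 ALLOC][5-8 FREE][9-9 ALLOC][10-43 FREE]
Op 4: b = realloc(b, 19) -> b = 9; heap: [0-4 ALLOC][5-8 FREE][9-27 ALLOC][28-43 FREE]
Op 5: free(a) -> (freed a); heap: [0-8 FREE][9-27 ALLOC][28-43 FREE]
Op 6: c = malloc(3) -> c = 0; heap: [0-2 ALLOC][3-8 FREE][9-27 ALLOC][28-43 FREE]
Op 7: free(b) -> (freed b); heap: [0-2 ALLOC][3-43 FREE]

Answer: [0-2 ALLOC][3-43 FREE]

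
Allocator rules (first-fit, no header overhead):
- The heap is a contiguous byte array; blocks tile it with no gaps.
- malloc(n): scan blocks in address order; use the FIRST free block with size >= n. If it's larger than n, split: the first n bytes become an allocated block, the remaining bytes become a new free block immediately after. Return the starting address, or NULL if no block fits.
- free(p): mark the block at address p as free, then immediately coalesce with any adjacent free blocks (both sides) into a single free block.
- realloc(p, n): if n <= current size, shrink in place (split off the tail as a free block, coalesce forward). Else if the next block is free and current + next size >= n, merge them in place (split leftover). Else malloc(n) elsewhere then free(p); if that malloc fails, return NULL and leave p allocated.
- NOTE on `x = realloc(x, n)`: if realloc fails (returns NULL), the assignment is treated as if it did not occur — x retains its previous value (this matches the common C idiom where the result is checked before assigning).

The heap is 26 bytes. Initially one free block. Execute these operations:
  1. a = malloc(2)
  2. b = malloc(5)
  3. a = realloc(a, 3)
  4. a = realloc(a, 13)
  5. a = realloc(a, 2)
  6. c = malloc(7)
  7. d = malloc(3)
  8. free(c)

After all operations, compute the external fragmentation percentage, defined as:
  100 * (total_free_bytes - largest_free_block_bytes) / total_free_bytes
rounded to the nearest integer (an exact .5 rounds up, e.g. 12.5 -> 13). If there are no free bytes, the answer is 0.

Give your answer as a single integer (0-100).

Answer: 56

Derivation:
Op 1: a = malloc(2) -> a = 0; heap: [0-1 ALLOC][2-25 FREE]
Op 2: b = malloc(5) -> b = 2; heap: [0-1 ALLOC][2-6 ALLOC][7-25 FREE]
Op 3: a = realloc(a, 3) -> a = 7; heap: [0-1 FREE][2-6 ALLOC][7-9 ALLOC][10-25 FREE]
Op 4: a = realloc(a, 13) -> a = 7; heap: [0-1 FREE][2-6 ALLOC][7-19 ALLOC][20-25 FREE]
Op 5: a = realloc(a, 2) -> a = 7; heap: [0-1 FREE][2-6 ALLOC][7-8 ALLOC][9-25 FREE]
Op 6: c = malloc(7) -> c = 9; heap: [0-1 FREE][2-6 ALLOC][7-8 ALLOC][9-15 ALLOC][16-25 FREE]
Op 7: d = malloc(3) -> d = 16; heap: [0-1 FREE][2-6 ALLOC][7-8 ALLOC][9-15 ALLOC][16-18 ALLOC][19-25 FREE]
Op 8: free(c) -> (freed c); heap: [0-1 FREE][2-6 ALLOC][7-8 ALLOC][9-15 FREE][16-18 ALLOC][19-25 FREE]
Free blocks: [2 7 7] total_free=16 largest=7 -> 100*(16-7)/16 = 900/16 = 56.25 -> rounds to 56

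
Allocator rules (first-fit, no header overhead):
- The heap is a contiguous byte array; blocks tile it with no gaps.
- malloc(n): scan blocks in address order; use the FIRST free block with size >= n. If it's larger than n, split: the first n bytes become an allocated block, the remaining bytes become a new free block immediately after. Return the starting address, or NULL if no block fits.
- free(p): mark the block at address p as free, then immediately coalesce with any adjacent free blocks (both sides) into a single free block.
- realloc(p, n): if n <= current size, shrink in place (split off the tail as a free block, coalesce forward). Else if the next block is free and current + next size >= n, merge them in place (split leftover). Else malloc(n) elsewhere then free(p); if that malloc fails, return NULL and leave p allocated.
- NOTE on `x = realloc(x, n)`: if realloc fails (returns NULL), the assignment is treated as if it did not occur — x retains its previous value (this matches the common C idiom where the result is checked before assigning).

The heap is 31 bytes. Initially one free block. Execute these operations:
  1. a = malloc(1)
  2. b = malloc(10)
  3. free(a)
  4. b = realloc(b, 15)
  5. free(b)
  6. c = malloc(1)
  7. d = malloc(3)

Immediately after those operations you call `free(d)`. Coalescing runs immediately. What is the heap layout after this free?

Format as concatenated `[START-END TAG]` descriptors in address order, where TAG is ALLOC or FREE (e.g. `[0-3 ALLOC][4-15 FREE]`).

Answer: [0-0 ALLOC][1-30 FREE]

Derivation:
Op 1: a = malloc(1) -> a = 0; heap: [0-0 ALLOC][1-30 FREE]
Op 2: b = malloc(10) -> b = 1; heap: [0-0 ALLOC][1-10 ALLOC][11-30 FREE]
Op 3: free(a) -> (freed a); heap: [0-0 FREE][1-10 ALLOC][11-30 FREE]
Op 4: b = realloc(b, 15) -> b = 1; heap: [0-0 FREE][1-15 ALLOC][16-30 FREE]
Op 5: free(b) -> (freed b); heap: [0-30 FREE]
Op 6: c = malloc(1) -> c = 0; heap: [0-0 ALLOC][1-30 FREE]
Op 7: d = malloc(3) -> d = 1; heap: [0-0 ALLOC][1-3 ALLOC][4-30 FREE]
free(d): d = 1 -> block [1-3 ALLOC]; mark free, coalesce with adjacent free neighbors -> [0-0 ALLOC][1-30 FREE]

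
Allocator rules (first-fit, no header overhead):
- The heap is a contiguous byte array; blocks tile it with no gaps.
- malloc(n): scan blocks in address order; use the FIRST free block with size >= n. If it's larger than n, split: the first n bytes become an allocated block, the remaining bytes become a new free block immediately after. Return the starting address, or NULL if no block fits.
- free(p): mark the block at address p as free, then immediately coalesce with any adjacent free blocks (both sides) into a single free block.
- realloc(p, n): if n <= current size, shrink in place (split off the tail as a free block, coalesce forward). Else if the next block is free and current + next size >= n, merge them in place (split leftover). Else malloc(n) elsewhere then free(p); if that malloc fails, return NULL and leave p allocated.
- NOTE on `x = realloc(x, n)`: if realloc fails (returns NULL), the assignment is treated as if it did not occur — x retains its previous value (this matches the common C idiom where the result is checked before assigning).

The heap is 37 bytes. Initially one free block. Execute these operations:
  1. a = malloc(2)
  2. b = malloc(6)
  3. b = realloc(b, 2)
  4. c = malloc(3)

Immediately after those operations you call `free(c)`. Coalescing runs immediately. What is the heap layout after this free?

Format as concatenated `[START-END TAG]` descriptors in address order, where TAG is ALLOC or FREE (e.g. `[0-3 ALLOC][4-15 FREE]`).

Answer: [0-1 ALLOC][2-3 ALLOC][4-36 FREE]

Derivation:
Op 1: a = malloc(2) -> a = 0; heap: [0-1 ALLOC][2-36 FREE]
Op 2: b = malloc(6) -> b = 2; heap: [0-1 ALLOC][2-7 ALLOC][8-36 FREE]
Op 3: b = realloc(b, 2) -> b = 2; heap: [0-1 ALLOC][2-3 ALLOC][4-36 FREE]
Op 4: c = malloc(3) -> c = 4; heap: [0-1 ALLOC][2-3 ALLOC][4-6 ALLOC][7-36 FREE]
free(c): c = 4 -> block [4-6 ALLOC]; mark free, coalesce with adjacent free neighbors -> [0-1 ALLOC][2-3 ALLOC][4-36 FREE]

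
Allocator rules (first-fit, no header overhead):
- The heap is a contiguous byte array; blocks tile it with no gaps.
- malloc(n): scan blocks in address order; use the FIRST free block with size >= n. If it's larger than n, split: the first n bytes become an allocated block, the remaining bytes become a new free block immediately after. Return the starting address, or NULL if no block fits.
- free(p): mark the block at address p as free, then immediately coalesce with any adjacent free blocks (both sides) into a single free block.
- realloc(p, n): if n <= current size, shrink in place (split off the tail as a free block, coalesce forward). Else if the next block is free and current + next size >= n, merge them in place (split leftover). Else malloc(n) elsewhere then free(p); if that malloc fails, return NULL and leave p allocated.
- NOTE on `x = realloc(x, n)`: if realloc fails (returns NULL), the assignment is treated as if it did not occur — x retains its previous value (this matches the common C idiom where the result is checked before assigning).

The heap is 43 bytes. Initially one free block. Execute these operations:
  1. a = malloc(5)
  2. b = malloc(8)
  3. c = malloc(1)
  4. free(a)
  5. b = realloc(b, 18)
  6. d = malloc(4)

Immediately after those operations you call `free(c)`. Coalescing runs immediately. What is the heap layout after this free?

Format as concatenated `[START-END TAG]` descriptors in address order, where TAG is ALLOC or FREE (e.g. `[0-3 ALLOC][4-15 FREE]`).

Op 1: a = malloc(5) -> a = 0; heap: [0-4 ALLOC][5-42 FREE]
Op 2: b = malloc(8) -> b = 5; heap: [0-4 ALLOC][5-12 ALLOC][13-42 FREE]
Op 3: c = malloc(1) -> c = 13; heap: [0-4 ALLOC][5-12 ALLOC][13-13 ALLOC][14-42 FREE]
Op 4: free(a) -> (freed a); heap: [0-4 FREE][5-12 ALLOC][13-13 ALLOC][14-42 FREE]
Op 5: b = realloc(b, 18) -> b = 14; heap: [0-12 FREE][13-13 ALLOC][14-31 ALLOC][32-42 FREE]
Op 6: d = malloc(4) -> d = 0; heap: [0-3 ALLOC][4-12 FREE][13-13 ALLOC][14-31 ALLOC][32-42 FREE]
free(c): c = 13 -> block [13-13 ALLOC]; mark free, coalesce with adjacent free neighbors -> [0-3 ALLOC][4-13 FREE][14-31 ALLOC][32-42 FREE]

Answer: [0-3 ALLOC][4-13 FREE][14-31 ALLOC][32-42 FREE]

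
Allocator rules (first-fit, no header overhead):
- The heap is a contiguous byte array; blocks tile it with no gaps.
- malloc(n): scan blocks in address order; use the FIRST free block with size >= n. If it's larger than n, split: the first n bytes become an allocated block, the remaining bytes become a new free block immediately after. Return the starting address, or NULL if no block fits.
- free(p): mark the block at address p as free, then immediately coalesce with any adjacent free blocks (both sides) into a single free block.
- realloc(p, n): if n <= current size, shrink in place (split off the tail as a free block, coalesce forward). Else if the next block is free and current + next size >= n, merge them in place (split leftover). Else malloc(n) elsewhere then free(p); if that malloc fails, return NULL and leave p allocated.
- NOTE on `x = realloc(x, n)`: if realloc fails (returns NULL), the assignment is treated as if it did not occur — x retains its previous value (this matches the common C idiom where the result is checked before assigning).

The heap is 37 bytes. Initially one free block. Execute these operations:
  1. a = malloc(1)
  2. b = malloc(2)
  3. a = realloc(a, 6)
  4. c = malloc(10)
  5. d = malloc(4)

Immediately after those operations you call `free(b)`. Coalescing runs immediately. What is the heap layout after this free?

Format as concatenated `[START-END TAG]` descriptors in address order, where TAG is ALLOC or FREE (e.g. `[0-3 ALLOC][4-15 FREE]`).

Op 1: a = malloc(1) -> a = 0; heap: [0-0 ALLOC][1-36 FREE]
Op 2: b = malloc(2) -> b = 1; heap: [0-0 ALLOC][1-2 ALLOC][3-36 FREE]
Op 3: a = realloc(a, 6) -> a = 3; heap: [0-0 FREE][1-2 ALLOC][3-8 ALLOC][9-36 FREE]
Op 4: c = malloc(10) -> c = 9; heap: [0-0 FREE][1-2 ALLOC][3-8 ALLOC][9-18 ALLOC][19-36 FREE]
Op 5: d = malloc(4) -> d = 19; heap: [0-0 FREE][1-2 ALLOC][3-8 ALLOC][9-18 ALLOC][19-22 ALLOC][23-36 FREE]
free(b): b = 1 -> block [1-2 ALLOC]; mark free, coalesce with adjacent free neighbors -> [0-2 FREE][3-8 ALLOC][9-18 ALLOC][19-22 ALLOC][23-36 FREE]

Answer: [0-2 FREE][3-8 ALLOC][9-18 ALLOC][19-22 ALLOC][23-36 FREE]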